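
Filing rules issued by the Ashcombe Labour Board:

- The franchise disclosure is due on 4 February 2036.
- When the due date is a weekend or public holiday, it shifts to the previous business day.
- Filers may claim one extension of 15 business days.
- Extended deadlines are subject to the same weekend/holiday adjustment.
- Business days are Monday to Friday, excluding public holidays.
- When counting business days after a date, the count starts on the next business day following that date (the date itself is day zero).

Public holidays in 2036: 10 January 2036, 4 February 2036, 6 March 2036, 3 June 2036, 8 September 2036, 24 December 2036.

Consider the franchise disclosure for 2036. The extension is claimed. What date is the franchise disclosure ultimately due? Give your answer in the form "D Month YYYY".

25 February 2036

The statutory due date is 4 February 2036.
4 February 2036 is a listed holiday, so it moves to the preceding business day, 1 February 2036 (Friday).
The 15-business-day extension runs from 1 February 2036 to 25 February 2036.
25 February 2036 is a Monday and not a listed holiday, so it stands.
So the filing is due 25 February 2036.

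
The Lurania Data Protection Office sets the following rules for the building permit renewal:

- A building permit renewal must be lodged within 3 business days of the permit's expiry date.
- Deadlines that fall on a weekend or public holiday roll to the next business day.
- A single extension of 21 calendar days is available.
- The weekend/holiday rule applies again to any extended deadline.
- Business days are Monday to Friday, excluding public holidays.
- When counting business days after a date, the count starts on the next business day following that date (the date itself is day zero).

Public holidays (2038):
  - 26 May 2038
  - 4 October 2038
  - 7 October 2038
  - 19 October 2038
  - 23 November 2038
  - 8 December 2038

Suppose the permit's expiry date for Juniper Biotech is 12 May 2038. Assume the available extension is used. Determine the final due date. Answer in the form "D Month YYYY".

7 June 2038

3 business days after 12 May 2038, excluding weekends and holidays, is 17 May 2038.
17 May 2038 (Monday) is already a business day.
The 21-calendar-day extension moves the deadline from 17 May 2038 to 7 June 2038.
7 June 2038 is a Monday and not a listed holiday, so it stands.
Final deadline: 7 June 2038.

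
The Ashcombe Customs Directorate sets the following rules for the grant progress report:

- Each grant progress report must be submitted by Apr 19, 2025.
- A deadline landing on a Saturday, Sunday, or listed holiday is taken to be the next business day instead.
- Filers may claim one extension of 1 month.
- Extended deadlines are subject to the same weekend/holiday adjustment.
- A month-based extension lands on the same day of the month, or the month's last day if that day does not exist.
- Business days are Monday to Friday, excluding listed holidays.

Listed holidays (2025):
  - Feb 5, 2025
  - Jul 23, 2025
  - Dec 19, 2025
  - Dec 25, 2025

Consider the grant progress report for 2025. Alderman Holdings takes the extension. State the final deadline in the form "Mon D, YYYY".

May 21, 2025

Start from the fixed due date, Apr 19, 2025.
Apr 19, 2025 is a Saturday; the next business day is Apr 21, 2025 (Monday).
Applying the 1 month extension: 1 month after Apr 21, 2025 is May 21, 2025.
Since May 21, 2025 is a Wednesday and not a holiday, the date is unchanged.
So the filing is due May 21, 2025.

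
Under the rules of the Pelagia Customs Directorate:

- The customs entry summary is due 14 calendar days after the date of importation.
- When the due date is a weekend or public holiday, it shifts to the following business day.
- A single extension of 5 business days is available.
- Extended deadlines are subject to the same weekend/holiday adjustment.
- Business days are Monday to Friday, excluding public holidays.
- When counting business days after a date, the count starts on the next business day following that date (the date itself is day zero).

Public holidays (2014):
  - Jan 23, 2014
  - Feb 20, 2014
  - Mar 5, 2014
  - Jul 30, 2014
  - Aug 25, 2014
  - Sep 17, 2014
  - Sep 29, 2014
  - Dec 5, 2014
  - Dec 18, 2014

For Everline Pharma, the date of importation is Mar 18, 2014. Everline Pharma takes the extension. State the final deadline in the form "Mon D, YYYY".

Apr 8, 2014

Trigger date Mar 18, 2014 + 14 calendar days = Apr 1, 2014.
Since Apr 1, 2014 is a Tuesday and not a holiday, the date is unchanged.
Counting 5 further business days from Apr 1, 2014 reaches Apr 8, 2014.
Apr 8, 2014 (Tuesday) is already a business day.
The final due date is Apr 8, 2014.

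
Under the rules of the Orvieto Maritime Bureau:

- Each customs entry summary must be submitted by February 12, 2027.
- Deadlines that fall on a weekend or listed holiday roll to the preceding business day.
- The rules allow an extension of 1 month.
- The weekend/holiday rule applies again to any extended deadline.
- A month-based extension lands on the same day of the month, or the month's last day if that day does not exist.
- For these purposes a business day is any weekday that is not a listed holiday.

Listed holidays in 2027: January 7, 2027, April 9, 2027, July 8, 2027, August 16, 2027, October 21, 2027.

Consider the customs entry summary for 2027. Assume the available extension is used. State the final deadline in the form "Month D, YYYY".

March 12, 2027

Start from the fixed due date, February 12, 2027.
February 12, 2027 (Friday) is already a business day.
The 1 month extension carries February 12, 2027 to March 12, 2027.
March 12, 2027 falls on a Friday, which is a business day, so no adjustment is needed.
The final due date is March 12, 2027.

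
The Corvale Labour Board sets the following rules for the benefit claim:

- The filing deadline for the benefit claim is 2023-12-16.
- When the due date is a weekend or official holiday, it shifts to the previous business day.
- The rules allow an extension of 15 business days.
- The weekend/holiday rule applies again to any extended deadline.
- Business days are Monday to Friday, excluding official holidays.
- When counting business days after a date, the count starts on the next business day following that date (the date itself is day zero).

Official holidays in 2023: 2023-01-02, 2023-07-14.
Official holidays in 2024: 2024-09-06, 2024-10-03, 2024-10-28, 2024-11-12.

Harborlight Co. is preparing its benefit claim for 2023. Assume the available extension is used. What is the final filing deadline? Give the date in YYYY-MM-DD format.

Start from the fixed due date, 2023-12-16.
Because 2023-12-16 is a Saturday, the deadline becomes 2023-12-15 (Friday).
Counting 15 further business days from 2023-12-15 reaches 2024-01-05.
2024-01-05 (Friday) is already a business day.
Final deadline: 2024-01-05.

2024-01-05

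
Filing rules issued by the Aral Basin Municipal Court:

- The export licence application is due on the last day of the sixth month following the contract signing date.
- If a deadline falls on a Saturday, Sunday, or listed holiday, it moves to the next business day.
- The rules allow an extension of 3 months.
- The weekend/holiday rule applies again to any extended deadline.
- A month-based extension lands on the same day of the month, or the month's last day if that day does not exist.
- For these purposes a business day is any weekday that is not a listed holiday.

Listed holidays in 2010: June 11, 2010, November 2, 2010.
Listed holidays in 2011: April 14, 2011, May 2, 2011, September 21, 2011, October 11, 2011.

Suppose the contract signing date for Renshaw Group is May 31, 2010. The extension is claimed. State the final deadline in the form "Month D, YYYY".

The sixth month after May 31, 2010 is November 2010, whose last day is November 30, 2010.
Since November 30, 2010 is a Tuesday and not a holiday, the date is unchanged.
Applying the 3 months extension: 3 months after November 30, 2010 is February 28, 2011 (day 30 does not exist in February, so the month's last day is used).
Since February 28, 2011 is a Monday and not a holiday, the date is unchanged.
So the filing is due February 28, 2011.

February 28, 2011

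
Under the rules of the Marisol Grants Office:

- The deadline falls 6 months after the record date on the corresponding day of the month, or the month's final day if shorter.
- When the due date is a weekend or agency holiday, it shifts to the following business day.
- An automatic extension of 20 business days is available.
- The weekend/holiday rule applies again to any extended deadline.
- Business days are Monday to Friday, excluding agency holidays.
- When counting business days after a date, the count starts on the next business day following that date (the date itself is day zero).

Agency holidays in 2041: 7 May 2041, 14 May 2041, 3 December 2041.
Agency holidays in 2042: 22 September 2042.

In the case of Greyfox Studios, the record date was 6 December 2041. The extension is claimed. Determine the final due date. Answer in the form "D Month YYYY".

4 July 2042

6 months after 6 December 2041, on the same day of the month, is 6 June 2042.
6 June 2042 is a Friday and not a listed holiday, so it stands.
Applying the 20-business-day extension: 20 business days after 6 June 2042 is 4 July 2042.
4 July 2042 falls on a Friday, which is a business day, so no adjustment is needed.
So the filing is due 4 July 2042.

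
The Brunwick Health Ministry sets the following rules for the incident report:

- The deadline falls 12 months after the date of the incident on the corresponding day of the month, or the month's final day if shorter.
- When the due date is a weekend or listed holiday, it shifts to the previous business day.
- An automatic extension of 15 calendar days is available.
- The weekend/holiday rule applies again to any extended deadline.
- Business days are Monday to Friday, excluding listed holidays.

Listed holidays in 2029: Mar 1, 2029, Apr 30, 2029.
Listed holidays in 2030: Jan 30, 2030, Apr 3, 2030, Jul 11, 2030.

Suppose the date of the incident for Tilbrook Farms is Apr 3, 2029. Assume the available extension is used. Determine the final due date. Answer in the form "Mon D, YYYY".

Apr 17, 2030

12 months from Apr 3, 2029 is Apr 3, 2030.
Apr 3, 2030 is a listed holiday; the preceding business day is Apr 2, 2030 (Tuesday).
Applying the 15-calendar-day extension: Apr 2, 2030 + 15 days = Apr 17, 2030.
Apr 17, 2030 (Wednesday) is already a business day.
So the filing is due Apr 17, 2030.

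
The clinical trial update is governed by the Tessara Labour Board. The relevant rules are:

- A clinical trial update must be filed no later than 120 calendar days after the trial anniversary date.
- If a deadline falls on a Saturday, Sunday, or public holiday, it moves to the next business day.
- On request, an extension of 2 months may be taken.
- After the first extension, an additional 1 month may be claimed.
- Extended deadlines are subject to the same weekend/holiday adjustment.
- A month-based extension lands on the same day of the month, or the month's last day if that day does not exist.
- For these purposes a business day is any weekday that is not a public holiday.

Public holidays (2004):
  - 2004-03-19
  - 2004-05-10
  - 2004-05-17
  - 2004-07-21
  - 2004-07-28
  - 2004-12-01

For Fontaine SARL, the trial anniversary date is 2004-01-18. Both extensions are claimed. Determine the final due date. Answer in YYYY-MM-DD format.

Trigger date 2004-01-18 + 120 calendar days = 2004-05-17.
2004-05-17 falls on a listed holiday. Rolling to the next business day gives 2004-05-18, a Tuesday.
Applying the 2 months extension: 2 months after 2004-05-18 is 2004-07-18.
2004-07-18 is a Sunday, so it moves to the next business day, 2004-07-19 (Monday).
Applying the 1 month extension: 1 month after 2004-07-19 is 2004-08-19.
2004-08-19 (Thursday) is already a business day.
The final due date is 2004-08-19.

2004-08-19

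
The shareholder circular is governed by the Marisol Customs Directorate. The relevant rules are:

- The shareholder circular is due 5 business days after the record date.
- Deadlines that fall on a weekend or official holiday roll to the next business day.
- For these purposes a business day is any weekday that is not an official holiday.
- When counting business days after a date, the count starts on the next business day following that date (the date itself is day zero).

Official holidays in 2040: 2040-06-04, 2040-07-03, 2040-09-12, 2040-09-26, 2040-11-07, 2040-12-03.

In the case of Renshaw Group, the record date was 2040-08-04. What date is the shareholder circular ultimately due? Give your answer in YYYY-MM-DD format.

2040-08-10

5 business days after 2040-08-04, excluding weekends and holidays, is 2040-08-10.
Since 2040-08-10 is a Friday and not a holiday, the date is unchanged.
Final deadline: 2040-08-10.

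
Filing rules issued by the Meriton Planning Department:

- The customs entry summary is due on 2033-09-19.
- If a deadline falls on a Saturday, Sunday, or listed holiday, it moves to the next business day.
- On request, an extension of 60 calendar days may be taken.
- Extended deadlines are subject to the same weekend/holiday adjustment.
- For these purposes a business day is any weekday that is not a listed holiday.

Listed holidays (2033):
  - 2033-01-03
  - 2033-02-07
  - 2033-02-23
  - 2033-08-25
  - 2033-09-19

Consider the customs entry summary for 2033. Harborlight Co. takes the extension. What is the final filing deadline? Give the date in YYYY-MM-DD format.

2033-11-21

The stated deadline is 2033-09-19.
2033-09-19 is a listed holiday, so it moves to the next business day, 2033-09-20 (Tuesday).
The 60-calendar-day extension moves the deadline from 2033-09-20 to 2033-11-19.
Because 2033-11-19 is a Saturday, the deadline becomes 2033-11-21 (Monday).
Final deadline: 2033-11-21.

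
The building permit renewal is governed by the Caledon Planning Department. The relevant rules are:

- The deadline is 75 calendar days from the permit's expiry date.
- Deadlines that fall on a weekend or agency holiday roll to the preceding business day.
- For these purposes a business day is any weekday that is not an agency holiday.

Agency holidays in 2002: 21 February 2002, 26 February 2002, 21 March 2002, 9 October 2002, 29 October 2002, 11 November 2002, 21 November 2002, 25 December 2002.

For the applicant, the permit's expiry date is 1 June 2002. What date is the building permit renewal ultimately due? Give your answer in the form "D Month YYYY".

From 1 June 2002, 75 calendar days later is 15 August 2002.
15 August 2002 (Thursday) is already a business day.
Deadline: 15 August 2002.

15 August 2002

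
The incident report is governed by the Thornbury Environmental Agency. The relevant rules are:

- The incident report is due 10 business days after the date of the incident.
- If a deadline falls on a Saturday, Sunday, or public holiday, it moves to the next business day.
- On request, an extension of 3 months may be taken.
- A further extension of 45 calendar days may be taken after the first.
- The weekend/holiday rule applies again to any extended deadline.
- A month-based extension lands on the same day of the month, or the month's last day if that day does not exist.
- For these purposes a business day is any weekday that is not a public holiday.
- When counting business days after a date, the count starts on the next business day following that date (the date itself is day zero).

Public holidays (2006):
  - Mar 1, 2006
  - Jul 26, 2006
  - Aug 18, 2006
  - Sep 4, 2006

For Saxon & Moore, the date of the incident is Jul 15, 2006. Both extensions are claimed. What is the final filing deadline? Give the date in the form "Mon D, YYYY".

10 business days after Jul 15, 2006, excluding weekends and holidays, is Jul 31, 2006.
Since Jul 31, 2006 is a Monday and not a holiday, the date is unchanged.
The 3 months extension carries Jul 31, 2006 to Oct 31, 2006.
Oct 31, 2006 falls on a Tuesday, which is a business day, so no adjustment is needed.
With the 45-day extension, Oct 31, 2006 becomes Dec 15, 2006.
Since Dec 15, 2006 is a Friday and not a holiday, the date is unchanged.
The final due date is Dec 15, 2006.

Dec 15, 2006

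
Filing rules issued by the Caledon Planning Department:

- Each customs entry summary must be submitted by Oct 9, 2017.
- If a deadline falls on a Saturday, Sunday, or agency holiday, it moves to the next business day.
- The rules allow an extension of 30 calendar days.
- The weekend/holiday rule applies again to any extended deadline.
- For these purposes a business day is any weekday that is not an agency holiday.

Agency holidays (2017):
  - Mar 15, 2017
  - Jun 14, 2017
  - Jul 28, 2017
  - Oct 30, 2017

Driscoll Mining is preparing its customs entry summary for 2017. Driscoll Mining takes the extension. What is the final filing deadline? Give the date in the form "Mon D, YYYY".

Start from the fixed due date, Oct 9, 2017.
Oct 9, 2017 (Monday) is already a business day.
With the 30-day extension, Oct 9, 2017 becomes Nov 8, 2017.
Since Nov 8, 2017 is a Wednesday and not a holiday, the date is unchanged.
Deadline: Nov 8, 2017.

Nov 8, 2017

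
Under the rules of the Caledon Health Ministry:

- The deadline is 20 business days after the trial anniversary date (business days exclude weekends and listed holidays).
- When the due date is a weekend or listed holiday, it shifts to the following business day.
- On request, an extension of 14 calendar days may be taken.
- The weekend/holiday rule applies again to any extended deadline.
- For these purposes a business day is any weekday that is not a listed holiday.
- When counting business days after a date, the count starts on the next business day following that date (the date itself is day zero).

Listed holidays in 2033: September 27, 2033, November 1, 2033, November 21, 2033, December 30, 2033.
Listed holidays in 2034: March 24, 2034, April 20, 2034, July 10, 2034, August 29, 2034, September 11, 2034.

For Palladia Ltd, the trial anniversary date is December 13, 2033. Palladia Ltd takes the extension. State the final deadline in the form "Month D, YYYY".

January 25, 2034

Counting 20 business days after December 13, 2033 (skipping weekends and listed holidays) reaches January 11, 2034.
Since January 11, 2034 is a Wednesday and not a holiday, the date is unchanged.
Applying the 14-calendar-day extension: January 11, 2034 + 14 days = January 25, 2034.
January 25, 2034 is a Wednesday and not a listed holiday, so it stands.
The final due date is January 25, 2034.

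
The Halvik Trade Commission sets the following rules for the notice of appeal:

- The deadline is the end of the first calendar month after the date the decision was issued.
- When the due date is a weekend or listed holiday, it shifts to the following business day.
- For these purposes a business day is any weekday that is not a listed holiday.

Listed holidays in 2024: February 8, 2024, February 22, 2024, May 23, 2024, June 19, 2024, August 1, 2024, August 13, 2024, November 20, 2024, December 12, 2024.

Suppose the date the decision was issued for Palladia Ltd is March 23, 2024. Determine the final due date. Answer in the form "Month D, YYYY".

April 30, 2024

1 month after March 23, 2024 falls in April 2024; the last day of that month is April 30, 2024.
April 30, 2024 (Tuesday) is already a business day.
Final deadline: April 30, 2024.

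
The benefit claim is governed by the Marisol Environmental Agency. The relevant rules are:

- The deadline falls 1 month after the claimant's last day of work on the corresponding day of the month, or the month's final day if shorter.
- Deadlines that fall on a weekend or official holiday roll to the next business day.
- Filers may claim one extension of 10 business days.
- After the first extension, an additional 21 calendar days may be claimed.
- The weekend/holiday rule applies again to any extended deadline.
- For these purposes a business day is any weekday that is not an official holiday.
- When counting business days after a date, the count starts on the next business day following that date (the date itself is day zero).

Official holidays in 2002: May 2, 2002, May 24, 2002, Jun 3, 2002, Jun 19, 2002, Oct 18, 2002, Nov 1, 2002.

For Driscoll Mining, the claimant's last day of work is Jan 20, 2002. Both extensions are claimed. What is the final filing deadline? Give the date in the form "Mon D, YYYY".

1 month from Jan 20, 2002 is Feb 20, 2002.
Feb 20, 2002 falls on a Wednesday, which is a business day, so no adjustment is needed.
Counting 10 further business days from Feb 20, 2002 reaches Mar 6, 2002.
Mar 6, 2002 (Wednesday) is already a business day.
The 21-calendar-day extension moves the deadline from Mar 6, 2002 to Mar 27, 2002.
Mar 27, 2002 falls on a Wednesday, which is a business day, so no adjustment is needed.
So the filing is due Mar 27, 2002.

Mar 27, 2002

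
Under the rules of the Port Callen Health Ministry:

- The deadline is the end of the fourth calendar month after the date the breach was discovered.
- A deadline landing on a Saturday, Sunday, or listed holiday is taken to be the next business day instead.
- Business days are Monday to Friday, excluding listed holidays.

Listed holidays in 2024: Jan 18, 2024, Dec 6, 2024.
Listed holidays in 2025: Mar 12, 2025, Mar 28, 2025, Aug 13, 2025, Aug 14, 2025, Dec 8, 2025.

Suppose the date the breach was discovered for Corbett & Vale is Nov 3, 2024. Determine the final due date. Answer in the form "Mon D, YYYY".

4 months after Nov 3, 2024 falls in March 2025; the last day of that month is Mar 31, 2025.
Mar 31, 2025 is a Monday and not a listed holiday, so it stands.
The final due date is Mar 31, 2025.

Mar 31, 2025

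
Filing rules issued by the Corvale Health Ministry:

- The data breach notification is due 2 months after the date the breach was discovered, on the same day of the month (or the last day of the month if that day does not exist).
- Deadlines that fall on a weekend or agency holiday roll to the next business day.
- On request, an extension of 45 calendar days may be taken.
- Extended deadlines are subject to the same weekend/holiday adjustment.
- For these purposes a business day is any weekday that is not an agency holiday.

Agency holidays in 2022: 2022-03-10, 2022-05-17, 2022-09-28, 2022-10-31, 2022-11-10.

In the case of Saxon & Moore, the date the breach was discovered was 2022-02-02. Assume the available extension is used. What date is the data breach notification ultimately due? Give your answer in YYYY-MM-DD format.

2 months from 2022-02-02 is 2022-04-02.
2022-04-02 is a Saturday; the next business day is 2022-04-04 (Monday).
Add the 45 calendar-day extension to 2022-04-04: 2022-05-19.
2022-05-19 is a Thursday and not a listed holiday, so it stands.
The final due date is 2022-05-19.

2022-05-19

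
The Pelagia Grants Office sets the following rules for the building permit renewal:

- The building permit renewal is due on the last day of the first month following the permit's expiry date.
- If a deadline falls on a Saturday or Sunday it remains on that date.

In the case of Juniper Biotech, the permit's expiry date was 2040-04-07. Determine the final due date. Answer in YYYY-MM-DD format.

The first month after 2040-04-07 is May 2040, whose last day is 2040-05-31.
2040-05-31 falls on a Thursday. The rules make no weekend/holiday allowance, so it remains 2040-05-31.
Final deadline: 2040-05-31.

2040-05-31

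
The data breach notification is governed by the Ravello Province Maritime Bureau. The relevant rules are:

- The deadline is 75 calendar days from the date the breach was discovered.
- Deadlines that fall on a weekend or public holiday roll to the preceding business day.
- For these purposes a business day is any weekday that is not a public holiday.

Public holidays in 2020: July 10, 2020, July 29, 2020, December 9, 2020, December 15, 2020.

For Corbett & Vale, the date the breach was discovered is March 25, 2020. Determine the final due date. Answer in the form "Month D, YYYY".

75 calendar days after March 25, 2020 is June 8, 2020.
June 8, 2020 (Monday) is already a business day.
Deadline: June 8, 2020.

June 8, 2020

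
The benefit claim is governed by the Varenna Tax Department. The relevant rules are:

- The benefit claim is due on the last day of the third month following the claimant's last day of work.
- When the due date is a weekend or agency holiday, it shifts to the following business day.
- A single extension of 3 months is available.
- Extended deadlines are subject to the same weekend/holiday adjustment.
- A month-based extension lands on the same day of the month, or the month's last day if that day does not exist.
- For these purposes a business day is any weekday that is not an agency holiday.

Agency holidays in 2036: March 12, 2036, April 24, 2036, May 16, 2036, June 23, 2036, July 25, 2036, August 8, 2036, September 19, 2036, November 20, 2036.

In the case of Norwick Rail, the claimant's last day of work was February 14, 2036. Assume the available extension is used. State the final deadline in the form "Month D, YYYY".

September 2, 2036

3 months after February 14, 2036 falls in May 2036; the last day of that month is May 31, 2036.
May 31, 2036 falls on a Saturday. Rolling to the next business day gives June 2, 2036, a Monday.
Applying the 3 months extension: 3 months after June 2, 2036 is September 2, 2036.
September 2, 2036 is a Tuesday and not a listed holiday, so it stands.
So the filing is due September 2, 2036.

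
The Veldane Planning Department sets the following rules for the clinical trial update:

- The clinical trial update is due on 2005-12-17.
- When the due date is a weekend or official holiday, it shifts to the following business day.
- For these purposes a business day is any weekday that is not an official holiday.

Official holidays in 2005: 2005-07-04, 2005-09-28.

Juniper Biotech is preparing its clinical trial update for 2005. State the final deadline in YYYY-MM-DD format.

The statutory due date is 2005-12-17.
2005-12-17 is a Saturday, so it moves to the next business day, 2005-12-19 (Monday).
So the filing is due 2005-12-19.

2005-12-19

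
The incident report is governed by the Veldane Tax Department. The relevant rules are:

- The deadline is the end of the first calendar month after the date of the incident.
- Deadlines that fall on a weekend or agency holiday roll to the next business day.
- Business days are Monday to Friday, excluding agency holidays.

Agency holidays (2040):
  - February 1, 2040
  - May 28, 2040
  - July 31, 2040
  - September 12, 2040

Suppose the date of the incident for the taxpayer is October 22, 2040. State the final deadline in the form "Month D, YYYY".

November 30, 2040

1 month after October 22, 2040 falls in November 2040; the last day of that month is November 30, 2040.
November 30, 2040 is a Friday and not a listed holiday, so it stands.
Final deadline: November 30, 2040.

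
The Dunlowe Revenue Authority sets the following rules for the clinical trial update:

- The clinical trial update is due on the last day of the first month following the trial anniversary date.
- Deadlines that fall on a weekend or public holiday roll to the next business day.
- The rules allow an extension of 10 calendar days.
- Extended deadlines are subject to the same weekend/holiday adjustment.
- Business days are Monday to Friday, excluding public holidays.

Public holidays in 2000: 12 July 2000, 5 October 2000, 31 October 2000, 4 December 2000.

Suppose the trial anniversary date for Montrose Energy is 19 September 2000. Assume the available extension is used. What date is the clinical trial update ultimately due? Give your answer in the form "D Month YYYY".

1 month after 19 September 2000 falls in October 2000; the last day of that month is 31 October 2000.
31 October 2000 is a listed holiday; the next business day is 1 November 2000 (Wednesday).
With the 10-day extension, 1 November 2000 becomes 11 November 2000.
Because 11 November 2000 is a Saturday, the deadline becomes 13 November 2000 (Monday).
Deadline: 13 November 2000.

13 November 2000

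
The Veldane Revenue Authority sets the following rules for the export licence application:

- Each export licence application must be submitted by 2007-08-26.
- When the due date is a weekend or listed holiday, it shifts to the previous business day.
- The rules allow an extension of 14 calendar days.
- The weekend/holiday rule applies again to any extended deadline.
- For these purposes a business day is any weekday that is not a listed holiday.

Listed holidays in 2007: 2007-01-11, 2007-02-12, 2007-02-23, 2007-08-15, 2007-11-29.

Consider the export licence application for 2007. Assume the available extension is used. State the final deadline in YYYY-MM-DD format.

The stated deadline is 2007-08-26.
2007-08-26 is a Sunday; the preceding business day is 2007-08-24 (Friday).
With the 14-day extension, 2007-08-24 becomes 2007-09-07.
2007-09-07 (Friday) is already a business day.
Final deadline: 2007-09-07.

2007-09-07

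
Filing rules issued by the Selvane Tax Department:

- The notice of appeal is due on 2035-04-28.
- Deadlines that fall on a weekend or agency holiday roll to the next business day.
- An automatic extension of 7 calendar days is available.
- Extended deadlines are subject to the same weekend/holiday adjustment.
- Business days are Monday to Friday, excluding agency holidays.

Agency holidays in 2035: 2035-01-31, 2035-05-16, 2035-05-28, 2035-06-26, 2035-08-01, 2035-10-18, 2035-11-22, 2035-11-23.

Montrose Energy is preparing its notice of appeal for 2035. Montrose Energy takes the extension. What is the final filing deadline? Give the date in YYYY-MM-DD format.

2035-05-07

Start from the fixed due date, 2035-04-28.
Because 2035-04-28 is a Saturday, the deadline becomes 2035-04-30 (Monday).
The 7-calendar-day extension moves the deadline from 2035-04-30 to 2035-05-07.
2035-05-07 falls on a Monday, which is a business day, so no adjustment is needed.
The final due date is 2035-05-07.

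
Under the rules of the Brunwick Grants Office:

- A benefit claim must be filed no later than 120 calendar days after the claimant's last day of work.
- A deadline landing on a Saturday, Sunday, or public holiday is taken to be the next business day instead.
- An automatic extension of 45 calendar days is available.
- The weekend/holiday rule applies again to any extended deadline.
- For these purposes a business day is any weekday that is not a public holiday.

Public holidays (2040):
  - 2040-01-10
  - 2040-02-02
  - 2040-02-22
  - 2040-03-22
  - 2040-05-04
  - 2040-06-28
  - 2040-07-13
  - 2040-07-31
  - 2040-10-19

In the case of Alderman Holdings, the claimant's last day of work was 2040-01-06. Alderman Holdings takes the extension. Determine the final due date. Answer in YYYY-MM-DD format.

2040-06-21

120 calendar days after 2040-01-06 is 2040-05-05.
2040-05-05 falls on a Saturday. Rolling to the next business day gives 2040-05-07, a Monday.
The 45-calendar-day extension moves the deadline from 2040-05-07 to 2040-06-21.
2040-06-21 (Thursday) is already a business day.
Final deadline: 2040-06-21.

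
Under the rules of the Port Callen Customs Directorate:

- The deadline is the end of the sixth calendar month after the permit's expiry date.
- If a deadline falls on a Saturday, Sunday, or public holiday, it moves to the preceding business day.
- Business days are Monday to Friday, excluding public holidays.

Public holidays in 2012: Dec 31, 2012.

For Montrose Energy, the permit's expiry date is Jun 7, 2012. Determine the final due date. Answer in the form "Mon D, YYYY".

The sixth month after Jun 7, 2012 is December 2012, whose last day is Dec 31, 2012.
Because Dec 31, 2012 is a listed holiday, the deadline becomes Dec 28, 2012 (Friday).
Deadline: Dec 28, 2012.

Dec 28, 2012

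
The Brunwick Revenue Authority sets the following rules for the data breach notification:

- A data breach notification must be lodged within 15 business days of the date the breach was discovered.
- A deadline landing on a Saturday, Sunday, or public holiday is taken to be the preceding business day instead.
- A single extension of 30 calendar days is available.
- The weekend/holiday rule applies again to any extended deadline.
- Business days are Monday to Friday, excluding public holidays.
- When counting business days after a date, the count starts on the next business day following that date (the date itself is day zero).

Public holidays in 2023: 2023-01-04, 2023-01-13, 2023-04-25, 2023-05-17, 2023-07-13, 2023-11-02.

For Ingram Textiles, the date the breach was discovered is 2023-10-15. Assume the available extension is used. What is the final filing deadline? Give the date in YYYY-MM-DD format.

15 business days after 2023-10-15, excluding weekends and holidays, is 2023-11-06.
Since 2023-11-06 is a Monday and not a holiday, the date is unchanged.
Applying the 30-calendar-day extension: 2023-11-06 + 30 days = 2023-12-06.
2023-12-06 is a Wednesday and not a listed holiday, so it stands.
So the filing is due 2023-12-06.

2023-12-06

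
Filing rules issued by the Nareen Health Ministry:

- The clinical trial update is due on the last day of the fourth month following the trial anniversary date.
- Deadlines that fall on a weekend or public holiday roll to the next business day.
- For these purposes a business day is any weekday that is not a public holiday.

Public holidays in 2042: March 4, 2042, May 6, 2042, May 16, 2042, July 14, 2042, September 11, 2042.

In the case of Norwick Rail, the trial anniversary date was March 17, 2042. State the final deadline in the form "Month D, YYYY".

July 31, 2042

4 months after March 17, 2042 falls in July 2042; the last day of that month is July 31, 2042.
Since July 31, 2042 is a Thursday and not a holiday, the date is unchanged.
Final deadline: July 31, 2042.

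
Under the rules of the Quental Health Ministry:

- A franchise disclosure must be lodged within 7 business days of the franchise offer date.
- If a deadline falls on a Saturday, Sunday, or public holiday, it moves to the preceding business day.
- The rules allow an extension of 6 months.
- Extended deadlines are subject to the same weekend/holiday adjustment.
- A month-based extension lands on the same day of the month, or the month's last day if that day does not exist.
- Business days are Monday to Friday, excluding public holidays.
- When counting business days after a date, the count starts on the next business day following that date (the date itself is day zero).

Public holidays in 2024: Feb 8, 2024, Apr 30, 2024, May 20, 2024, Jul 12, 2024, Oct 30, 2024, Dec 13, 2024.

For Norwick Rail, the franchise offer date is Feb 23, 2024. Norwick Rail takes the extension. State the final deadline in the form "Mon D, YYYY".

Sep 5, 2024

Counting 7 business days after Feb 23, 2024 (skipping weekends and listed holidays) reaches Mar 5, 2024.
Mar 5, 2024 (Tuesday) is already a business day.
Applying the 6 months extension: 6 months after Mar 5, 2024 is Sep 5, 2024.
Sep 5, 2024 (Thursday) is already a business day.
Deadline: Sep 5, 2024.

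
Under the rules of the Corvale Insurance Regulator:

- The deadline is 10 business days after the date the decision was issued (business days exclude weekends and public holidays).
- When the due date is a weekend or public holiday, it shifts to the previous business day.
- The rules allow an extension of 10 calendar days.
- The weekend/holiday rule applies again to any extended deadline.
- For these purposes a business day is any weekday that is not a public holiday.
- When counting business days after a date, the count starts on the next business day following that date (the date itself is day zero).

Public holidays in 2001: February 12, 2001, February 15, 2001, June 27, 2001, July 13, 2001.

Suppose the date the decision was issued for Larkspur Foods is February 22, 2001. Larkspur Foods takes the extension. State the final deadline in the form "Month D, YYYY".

March 16, 2001

Starting the day after February 22, 2001 and counting 10 business days lands on March 8, 2001.
March 8, 2001 (Thursday) is already a business day.
With the 10-day extension, March 8, 2001 becomes March 18, 2001.
March 18, 2001 is a Sunday, so it moves to the preceding business day, March 16, 2001 (Friday).
Final deadline: March 16, 2001.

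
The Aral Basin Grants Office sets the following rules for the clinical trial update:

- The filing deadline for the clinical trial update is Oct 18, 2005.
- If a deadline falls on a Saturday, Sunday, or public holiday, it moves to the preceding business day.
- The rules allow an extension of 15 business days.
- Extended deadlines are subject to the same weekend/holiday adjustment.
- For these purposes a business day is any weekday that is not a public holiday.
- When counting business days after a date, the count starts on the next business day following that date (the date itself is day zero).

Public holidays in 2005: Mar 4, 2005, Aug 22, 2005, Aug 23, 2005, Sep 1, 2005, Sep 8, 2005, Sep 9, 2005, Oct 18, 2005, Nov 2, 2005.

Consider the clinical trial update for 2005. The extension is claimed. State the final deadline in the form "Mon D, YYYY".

Nov 9, 2005

Start from the fixed due date, Oct 18, 2005.
Oct 18, 2005 is a listed holiday, so it moves to the preceding business day, Oct 17, 2005 (Monday).
Counting 15 further business days from Oct 17, 2005 reaches Nov 9, 2005.
Since Nov 9, 2005 is a Wednesday and not a holiday, the date is unchanged.
Deadline: Nov 9, 2005.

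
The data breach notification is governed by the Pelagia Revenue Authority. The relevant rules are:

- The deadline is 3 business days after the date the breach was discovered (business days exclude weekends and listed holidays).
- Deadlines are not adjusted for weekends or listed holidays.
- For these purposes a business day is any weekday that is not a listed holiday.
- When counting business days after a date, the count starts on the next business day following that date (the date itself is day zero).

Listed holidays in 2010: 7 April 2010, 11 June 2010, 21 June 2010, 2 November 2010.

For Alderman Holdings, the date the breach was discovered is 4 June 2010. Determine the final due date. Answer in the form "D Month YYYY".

9 June 2010

3 business days after 4 June 2010, excluding weekends and holidays, is 9 June 2010.
9 June 2010 falls on a Wednesday. The rules make no weekend/holiday allowance, so it remains 9 June 2010.
Deadline: 9 June 2010.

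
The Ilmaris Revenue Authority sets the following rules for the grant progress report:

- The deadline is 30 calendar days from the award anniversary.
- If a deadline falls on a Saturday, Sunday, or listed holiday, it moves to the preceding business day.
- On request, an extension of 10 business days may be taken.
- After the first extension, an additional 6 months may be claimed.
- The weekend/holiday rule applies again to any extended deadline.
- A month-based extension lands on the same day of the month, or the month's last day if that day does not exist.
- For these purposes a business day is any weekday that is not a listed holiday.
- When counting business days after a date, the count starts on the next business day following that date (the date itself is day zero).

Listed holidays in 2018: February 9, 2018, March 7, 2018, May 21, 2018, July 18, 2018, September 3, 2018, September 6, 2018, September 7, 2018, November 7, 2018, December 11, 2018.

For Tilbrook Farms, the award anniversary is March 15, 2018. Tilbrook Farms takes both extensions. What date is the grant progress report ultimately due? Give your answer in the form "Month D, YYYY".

Adding 30 calendar days to March 15, 2018 gives April 14, 2018.
April 14, 2018 is a Saturday; the preceding business day is April 13, 2018 (Friday).
Counting 10 further business days from April 13, 2018 reaches April 27, 2018.
April 27, 2018 is a Friday and not a listed holiday, so it stands.
Applying the 6 months extension: 6 months after April 27, 2018 is October 27, 2018.
October 27, 2018 is a Saturday, so it moves to the preceding business day, October 26, 2018 (Friday).
So the filing is due October 26, 2018.

October 26, 2018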